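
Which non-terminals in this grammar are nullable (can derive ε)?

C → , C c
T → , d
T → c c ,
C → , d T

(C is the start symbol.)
None

There are no ε-productions, so no non-terminal can derive ε.
No non-terminals are nullable.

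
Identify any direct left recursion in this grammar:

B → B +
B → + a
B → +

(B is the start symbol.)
Yes, B is left-recursive

B → B +: LEFT RECURSIVE (starts with B)
B → + a: starts with '+'
B → +: starts with '+'

The grammar has direct left recursion on: B.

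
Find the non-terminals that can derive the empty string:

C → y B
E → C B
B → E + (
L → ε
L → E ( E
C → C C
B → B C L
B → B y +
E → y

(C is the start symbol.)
{ 'L' }

ε-productions: L → ε
So L is immediately nullable.
No further non-terminal can be added: every production for the remaining non-terminals contains a terminal or a non-nullable non-terminal.
Nullable = { 'L' }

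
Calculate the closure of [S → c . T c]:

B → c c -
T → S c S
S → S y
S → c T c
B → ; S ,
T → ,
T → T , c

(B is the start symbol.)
{ [S → . S y], [S → . c T c], [S → c . T c], [T → . ,], [T → . S c S], [T → . T , c] }

To compute CLOSURE, for each item [A → α.Bβ] where B is a non-terminal, add [B → .γ] for all productions B → γ; repeat for the newly added items until nothing changes.

Start with: [S → c . T c]
  [S → c . T c] has the dot before T: add [T → . S c S], [T → . ,], [T → . T , c]
  [T → . S c S] has the dot before S: add [S → . S y], [S → . c T c]
No further items can be added.

CLOSURE = { [S → . S y], [S → . c T c], [S → c . T c], [T → . ,], [T → . S c S], [T → . T , c] }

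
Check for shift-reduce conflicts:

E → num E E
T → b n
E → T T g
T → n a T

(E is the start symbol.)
No shift-reduce conflicts

Augment with E' → E and build the canonical LR(0) collection (I0 = CLOSURE({[E' → . E]}), then GOTO on every symbol after a dot until no new states appear). It has 13 states:
  I0: { [E → . T T g], [E → . num E E], [E' → . E], [T → . b n], [T → . n a T] }  — shift
  I1: { [E' → E .] }  — accept
  I2: { [E → T . T g], [T → . b n], [T → . n a T] }  — shift
  I3: { [T → b . n] }  — shift
  I4: { [T → n . a T] }  — shift
  I5: { [E → . T T g], [E → . num E E], [E → num . E E], [T → . b n], [T → . n a T] }  — shift
  I6: { [E → . T T g], [E → . num E E], [E → num E . E], [T → . b n], [T → . n a T] }  — shift
  I7: { [E → num E E .] }  — reduce
  I8: { [T → . b n], [T → . n a T], [T → n a . T] }  — shift
  I9: { [T → n a T .] }  — reduce
  I10: { [T → b n .] }  — reduce
  I11: { [E → T T . g] }  — shift
  I12: { [E → T T g .] }  — reduce

No state contains both a complete item and a shift item.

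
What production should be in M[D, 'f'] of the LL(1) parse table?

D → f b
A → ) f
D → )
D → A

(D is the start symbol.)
D → f b

To find M[D, 'f'], we find productions for D where 'f' is in the predict set (PREDICT(N → α) = (FIRST(α) \ {ε}) ∪ (FOLLOW(N) if α ⇒* ε)).

Relevant sets:
  FIRST(A) = { ')' }

D → f b: PREDICT = { 'f' }
  'f' is in predict set, so this production goes in M[D, 'f']
D → ): PREDICT = { ')' }
D → A: PREDICT = { ')' }

M[D, 'f'] = D → f b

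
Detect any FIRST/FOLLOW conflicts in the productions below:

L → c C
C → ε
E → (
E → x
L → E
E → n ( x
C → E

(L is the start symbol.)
No FIRST/FOLLOW conflicts.

A FIRST/FOLLOW conflict occurs when a non-terminal N has a nullable alternative N → β (β ⇒* ε) and another alternative N → α with FIRST(α) ∩ FOLLOW(N) ≠ ∅: on such a lookahead the parser cannot decide between expanding α and letting N vanish via β.

Nullable non-terminals: C.
FIRST sets used below: FIRST(E) = { '(', 'n', 'x' }

C: nullable alternative(s) C → ε; FOLLOW(C) = { $ }
  C → ε: FIRST \ {ε} = { } — this is the only nullable alternative, skip
  C → E: FIRST \ {ε} = { '(', 'n', 'x' } — disjoint from FOLLOW(C)

E, L have no nullable alternative, so no FIRST/FOLLOW check is needed there.

No FIRST/FOLLOW conflicts found.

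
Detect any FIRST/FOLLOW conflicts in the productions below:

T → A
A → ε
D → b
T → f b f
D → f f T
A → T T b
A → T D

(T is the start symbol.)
A FIRST/FOLLOW conflict occurs when a non-terminal N has a nullable alternative N → β (β ⇒* ε) and another alternative N → α with FIRST(α) ∩ FOLLOW(N) ≠ ∅: on such a lookahead the parser cannot decide between expanding α and letting N vanish via β.

Nullable non-terminals: A, T.
FIRST sets used below: FIRST(T) = { 'b', 'f', ε }, FIRST(D) = { 'b', 'f' }, FIRST(A) = { 'b', 'f', ε }

A: nullable alternative(s) A → ε; FOLLOW(A) = { $, 'b', 'f' }
  A → ε: FIRST \ {ε} = { } — this is the only nullable alternative, skip
  A → T T b: FIRST \ {ε} = { 'b', 'f' } — overlaps FOLLOW(A) on { 'b', 'f' }: CONFLICT
  A → T D: FIRST \ {ε} = { 'b', 'f' } — overlaps FOLLOW(A) on { 'b', 'f' }: CONFLICT

T: nullable alternative(s) T → A; FOLLOW(T) = { $, 'b', 'f' }
  T → A: FIRST \ {ε} = { 'b', 'f' } — this is the only nullable alternative, skip
  T → f b f: FIRST \ {ε} = { 'f' } — overlaps FOLLOW(T) on { 'f' }: CONFLICT

D has no nullable alternative, so no FIRST/FOLLOW check is needed there.

So the grammar has 3 FIRST/FOLLOW conflicts (marked CONFLICT above).

Answer: Yes. T → f b f with FOLLOW(T) on { 'f' }; A → T T b with FOLLOW(A) on { 'b', 'f' }; A → T D with FOLLOW(A) on { 'b', 'f' }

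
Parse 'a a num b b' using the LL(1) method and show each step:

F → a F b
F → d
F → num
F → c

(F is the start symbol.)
Stack is shown with the top on the left.

Stack      Input          Action
--------------------------------
F $        a a num b b $  output F → a F b
a F b $    a a num b b $  match 'a'
F b $      a num b b $    output F → a F b
a F b b $  a num b b $    match 'a'
F b b $    num b b $      output F → num
num b b $  num b b $      match 'num'
b b $      b b $          match 'b'
b $        b $            match 'b'
$          $              accept

The string is accepted.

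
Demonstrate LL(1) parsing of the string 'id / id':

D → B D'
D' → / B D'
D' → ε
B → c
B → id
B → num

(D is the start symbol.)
LL(1) parsing maintains a stack (initially the start symbol over $) and the input. At each step: if the stack top is a terminal, match it against the current input token; if it is a non-terminal N, replace it with the RHS of M[N, lookahead] (the unique production whose predict set contains the lookahead).

Stack is shown with the top on the left.

Stack     Input      Action
---------------------------
D $       id / id $  output D → B D'
B D' $    id / id $  output B → id
id D' $   id / id $  match 'id'
D' $      / id $     output D' → / B D'
/ B D' $  / id $     match '/'
B D' $    id $       output B → id
id D' $   id $       match 'id'
D' $      $          output D' → ε
$         $          accept

The string is accepted.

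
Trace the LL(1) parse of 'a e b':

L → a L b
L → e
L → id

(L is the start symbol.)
LL(1) parsing maintains a stack (initially the start symbol over $) and the input. At each step: if the stack top is a terminal, match it against the current input token; if it is a non-terminal N, replace it with the RHS of M[N, lookahead] (the unique production whose predict set contains the lookahead).

Stack is shown with the top on the left.

Stack    Input    Action
------------------------
L $      a e b $  output L → a L b
a L b $  a e b $  match 'a'
L b $    e b $    output L → e
e b $    e b $    match 'e'
b $      b $      match 'b'
$        $        accept

The string is accepted.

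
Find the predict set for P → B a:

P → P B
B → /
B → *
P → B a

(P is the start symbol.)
PREDICT(P → B a) = (FIRST(RHS) \ {ε}) ∪ (FOLLOW(P) if ε ∈ FIRST(RHS), i.e. RHS ⇒* ε)
FIRST(B) = { '*', '/' }
FIRST(B a) = { '*', '/' }
ε ∉ FIRST(B a), so FOLLOW(P) is not added.
PREDICT(P → B a) = { '*', '/' }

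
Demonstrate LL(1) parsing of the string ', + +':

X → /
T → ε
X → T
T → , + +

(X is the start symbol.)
LL(1) parsing maintains a stack (initially the start symbol over $) and the input. At each step: if the stack top is a terminal, match it against the current input token; if it is a non-terminal N, replace it with the RHS of M[N, lookahead] (the unique production whose predict set contains the lookahead).

Stack is shown with the top on the left.

Stack    Input    Action
------------------------
X $      , + + $  output X → T
T $      , + + $  output T → , + +
, + + $  , + + $  match ','
+ + $    + + $    match '+'
+ $      + $      match '+'
$        $        accept

The string is accepted.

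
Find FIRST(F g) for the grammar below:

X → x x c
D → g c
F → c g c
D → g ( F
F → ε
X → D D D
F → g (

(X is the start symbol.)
FIRST sets of the non-terminals involved (from the grammar, by fixed-point iteration):
  FIRST(F) = { 'c', 'g', ε }

To compute FIRST(F g), process the symbols left to right:
Symbol F is a non-terminal. Add FIRST(F) \ {ε} = { 'c', 'g' }
F is nullable (ε ∈ FIRST(F)), continue to the next symbol.
Symbol g is a terminal. Add 'g' and stop.
FIRST(F g) = { 'c', 'g' }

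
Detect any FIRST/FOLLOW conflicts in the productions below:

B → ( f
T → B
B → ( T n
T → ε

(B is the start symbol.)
A FIRST/FOLLOW conflict occurs when a non-terminal N has a nullable alternative N → β (β ⇒* ε) and another alternative N → α with FIRST(α) ∩ FOLLOW(N) ≠ ∅: on such a lookahead the parser cannot decide between expanding α and letting N vanish via β.

Nullable non-terminals: T.
FIRST sets used below: FIRST(B) = { '(' }

T: nullable alternative(s) T → ε; FOLLOW(T) = { 'n' }
  T → B: FIRST \ {ε} = { '(' } — disjoint from FOLLOW(T)
  T → ε: FIRST \ {ε} = { } — this is the only nullable alternative, skip

B has no nullable alternative, so no FIRST/FOLLOW check is needed there.

No FIRST/FOLLOW conflicts found.

Answer: No FIRST/FOLLOW conflicts.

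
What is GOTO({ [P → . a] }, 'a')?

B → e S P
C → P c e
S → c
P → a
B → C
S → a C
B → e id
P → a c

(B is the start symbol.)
{ [P → a .] }

GOTO(I, 'a') = CLOSURE({ [A → αX.β] : [A → α.Xβ] ∈ I, X = 'a' })

Items with dot before 'a', with the dot advanced:
  [P → . a] → [P → a .]
Closure adds nothing (no advanced item has the dot before a non-terminal).

GOTO = { [P → a .] }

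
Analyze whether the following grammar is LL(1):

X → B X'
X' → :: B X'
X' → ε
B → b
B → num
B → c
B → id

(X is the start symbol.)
A grammar is LL(1) if for each non-terminal N with multiple productions, the predict sets of those productions are pairwise disjoint, where PREDICT(N → α) = (FIRST(α) \ {ε}) ∪ (FOLLOW(N) if α ⇒* ε).

Relevant sets:
  FOLLOW(X') = { $ }

For X':
  PREDICT(X' → :: B X') = { '::' }
  PREDICT(X' → ε) = { $ }
For B:
  PREDICT(B → b) = { 'b' }
  PREDICT(B → num) = { 'num' }
  PREDICT(B → c) = { 'c' }
  PREDICT(B → id) = { 'id' }
X has a single production, so nothing to check there.

All predict sets are disjoint. The grammar IS LL(1).

Answer: Yes, the grammar is LL(1).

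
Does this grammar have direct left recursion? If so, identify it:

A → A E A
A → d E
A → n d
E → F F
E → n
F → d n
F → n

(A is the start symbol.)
Yes, A is left-recursive

A → A E A: LEFT RECURSIVE (starts with A)
A → d E: starts with d
A → n d: starts with n
E → F F: starts with F
E → n: starts with n
F → d n: starts with d
F → n: starts with n

The grammar has direct left recursion on: A.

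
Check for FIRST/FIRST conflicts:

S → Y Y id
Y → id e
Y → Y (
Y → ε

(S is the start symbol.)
FIRST sets of the non-terminals at (or reachable through a nullable prefix from) the front of some alternative:
  FIRST(Y) = { '(', 'id', ε }

Productions for Y:
  Y → id e: FIRST = { 'id' }
  Y → Y (: FIRST = { '(', 'id' }
  Y → ε: FIRST = { ε }
S has only one production, so no FIRST/FIRST conflict is possible there.

Conflict for Y: Y → id e and Y → Y (
  Overlap: { 'id' }

Answer: Yes. Y → id e / Y → Y '(' on { 'id' }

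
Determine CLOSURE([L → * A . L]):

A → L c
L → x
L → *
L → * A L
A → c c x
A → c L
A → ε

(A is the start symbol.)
To compute CLOSURE, for each item [A → α.Bβ] where B is a non-terminal, add [B → .γ] for all productions B → γ; repeat for the newly added items until nothing changes.

Start with: [L → * A . L]
  [L → * A . L] has the dot before L: add [L → . x], [L → . *], [L → . * A L]
No further items can be added.

CLOSURE = { [L → * A . L], [L → . * A L], [L → . *], [L → . x] }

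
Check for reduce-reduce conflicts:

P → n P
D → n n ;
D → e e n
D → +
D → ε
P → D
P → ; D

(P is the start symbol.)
Augment with P' → P and build the canonical LR(0) collection (I0 = CLOSURE({[P' → . P]}), then GOTO on every symbol after a dot until no new states appear). It has 16 states:
  I0: { [D → . +], [D → . e e n], [D → . n n ;], [D → .], [P → . ; D], [P → . D], [P → . n P], [P' → . P] }  — shift, reduce
  I1: { [D → + .] }  — reduce
  I2: { [D → . +], [D → . e e n], [D → . n n ;], [D → .], [P → ; . D] }  — shift, reduce
  I3: { [P → D .] }  — reduce
  I4: { [P' → P .] }  — accept
  I5: { [D → e . e n] }  — shift
  I6: { [D → . +], [D → . e e n], [D → . n n ;], [D → .], [D → n . n ;], [P → . ; D], [P → . D], [P → . n P], [P → n . P] }  — shift, reduce
  I7: { [P → n P .] }  — reduce
  I8: { [D → . +], [D → . e e n], [D → . n n ;], [D → .], [D → n . n ;], [D → n n . ;], [P → . ; D], [P → . D], [P → . n P], [P → n . P] }  — shift, reduce
  I9: { [D → . +], [D → . e e n], [D → . n n ;], [D → .], [D → n n ; .], [P → ; . D] }  — shift, 2 reduces
  I10: { [P → ; D .] }  — reduce
  I11: { [D → n . n ;] }  — shift
  I12: { [D → n n . ;] }  — shift
  I13: { [D → n n ; .] }  — reduce
  I14: { [D → e e . n] }  — shift
  I15: { [D → e e n .] }  — reduce

I9 contains complete items [D → .], [D → n n ; .] — reduce-reduce conflict.

Answer: Yes — I9: [D → .] vs [D → n n ; .]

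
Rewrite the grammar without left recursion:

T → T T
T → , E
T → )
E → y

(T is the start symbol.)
T is directly left-recursive. The standard transformation for
  A → A α₁ | ... | A α_m | β₁ | ... | β_n
is
  A  → β₁ A' | ... | β_n A'
  A' → α₁ A' | ... | α_m A' | ε

T → , E becomes T → , E T'
T → ) becomes T → ) T'
T → T T becomes T' → T T'
Add T' → ε

Productions for other non-terminals are unchanged:
  E → y

Resulting grammar:
T → , E T'
T → ) T'
T' → T T'
T' → ε
E → y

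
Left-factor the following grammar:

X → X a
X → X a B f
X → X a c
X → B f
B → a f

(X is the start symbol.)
Left-factoring transforms A → αβ₁ | αβ₂ into A → αA' and A' → β₁ | β₂
(α is the longest common prefix among the alternatives). Repeat until
no nonterminal has two alternatives with a common prefix.

Round 1: X has alternatives sharing prefix 'X a'. Introduce X': X → X a X'
  Add: X' → ε
  Add: X' → B f
  Add: X' → c

No remaining common prefixes — done.

Resulting grammar:
X → X a X'
X' → ε
X' → B f
X' → c
X → B f
B → a f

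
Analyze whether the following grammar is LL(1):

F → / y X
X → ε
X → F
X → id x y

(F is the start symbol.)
A grammar is LL(1) if for each non-terminal N with multiple productions, the predict sets of those productions are pairwise disjoint, where PREDICT(N → α) = (FIRST(α) \ {ε}) ∪ (FOLLOW(N) if α ⇒* ε).

Relevant sets:
  FIRST(F) = { '/' }
  FOLLOW(X) = { $ }

For X:
  PREDICT(X → ε) = { $ }
  PREDICT(X → F) = { '/' }
  PREDICT(X → id x y) = { 'id' }
F has a single production, so nothing to check there.

All predict sets are disjoint. The grammar IS LL(1).

Answer: Yes, the grammar is LL(1).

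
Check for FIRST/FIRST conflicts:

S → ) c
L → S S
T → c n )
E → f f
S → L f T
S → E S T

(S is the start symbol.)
A FIRST/FIRST conflict occurs when two productions N → α and N → β for the same non-terminal have FIRST(α) ∩ FIRST(β) ≠ ∅ (with ε ∈ FIRST of a nullable right-hand side, so two nullable alternatives also conflict).

FIRST sets of the non-terminals at (or reachable through a nullable prefix from) the front of some alternative:
  FIRST(L) = { ')', 'f' }
  FIRST(E) = { 'f' }

Productions for S:
  S → ) c: FIRST = { ')' }
  S → L f T: FIRST = { ')', 'f' }
  S → E S T: FIRST = { 'f' }
L, T, E have only one production, so no FIRST/FIRST conflict is possible there.

Conflict for S: S → ) c and S → L f T
  Overlap: { ')' }
Conflict for S: S → L f T and S → E S T
  Overlap: { 'f' }

Answer: Yes. S → ')' c / S → L f T on { ')' }; S → L f T / S → E S T on { 'f' }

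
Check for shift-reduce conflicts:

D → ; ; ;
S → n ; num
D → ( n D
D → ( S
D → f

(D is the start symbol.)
No shift-reduce conflicts

A shift-reduce conflict occurs when an LR(0) state has both:
  - a complete (reduce) item [A → α .] (dot at the end), and
  - a shift item [B → β . c γ] (dot before a terminal).

Augment with D' → D and build the canonical LR(0) collection (I0 = CLOSURE({[D' → . D]}), then GOTO on every symbol after a dot until no new states appear). It has 12 states:
  I0: { [D → . ( S], [D → . ( n D], [D → . ; ; ;], [D → . f], [D' → . D] }  — shift
  I1: { [D → ( . S], [D → ( . n D], [S → . n ; num] }  — shift
  I2: { [D → ; . ; ;] }  — shift
  I3: { [D' → D .] }  — accept
  I4: { [D → f .] }  — reduce
  I5: { [D → ; ; . ;] }  — shift
  I6: { [D → ; ; ; .] }  — reduce
  I7: { [D → ( S .] }  — reduce
  I8: { [D → ( n . D], [D → . ( S], [D → . ( n D], [D → . ; ; ;], [D → . f], [S → n . ; num] }  — shift
  I9: { [D → ; . ; ;], [S → n ; . num] }  — shift
  I10: { [D → ( n D .] }  — reduce
  I11: { [S → n ; num .] }  — reduce

No state contains both a complete item and a shift item.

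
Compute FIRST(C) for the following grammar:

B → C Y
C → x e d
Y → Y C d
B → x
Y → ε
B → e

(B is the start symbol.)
To compute FIRST(C), examine every production with C on the left-hand side, reading each right-hand side left to right until a non-nullable symbol is reached.

From C → x e d:
  - x is a terminal: add 'x' and stop

Collecting: FIRST(C) = { 'x' }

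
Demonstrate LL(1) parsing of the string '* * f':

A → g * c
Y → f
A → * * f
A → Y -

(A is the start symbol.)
Stack is shown with the top on the left.

Stack    Input    Action
------------------------
A $      * * f $  output A → * * f
* * f $  * * f $  match '*'
* f $    * f $    match '*'
f $      f $      match 'f'
$        $        accept

The string is accepted.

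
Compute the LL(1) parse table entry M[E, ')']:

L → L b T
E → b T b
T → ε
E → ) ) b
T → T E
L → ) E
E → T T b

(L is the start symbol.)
E → ) ) b, E → T T b

To find M[E, ')'], we find productions for E where ')' is in the predict set (PREDICT(N → α) = (FIRST(α) \ {ε}) ∪ (FOLLOW(N) if α ⇒* ε)).

Relevant sets:
  FIRST(T) = { ')', 'b', ε }

E → b T b: PREDICT = { 'b' }
E → ) ) b: PREDICT = { ')' }
  ')' is in predict set, so this production goes in M[E, ')']
E → T T b: PREDICT = { ')', 'b' }
  ')' is in predict set, so this production goes in M[E, ')']

M[E, ')'] = E → ) ) b, E → T T b  (a multiply-defined cell — the grammar is not LL(1))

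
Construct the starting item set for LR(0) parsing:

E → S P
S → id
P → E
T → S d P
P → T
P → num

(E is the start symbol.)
First, augment the grammar with E' → E
I₀ = CLOSURE({ [E' → . E] }):
  [E' → . E] has the dot before E: add [E → . S P]
  [E → . S P] has the dot before S: add [S → . id]
No further items can be added.

I₀ = { [E → . S P], [E' → . E], [S → . id] }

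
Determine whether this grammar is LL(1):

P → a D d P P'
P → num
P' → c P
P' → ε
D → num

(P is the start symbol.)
No. Predict set conflict for P': { 'c' }

A grammar is LL(1) if for each non-terminal N with multiple productions, the predict sets of those productions are pairwise disjoint, where PREDICT(N → α) = (FIRST(α) \ {ε}) ∪ (FOLLOW(N) if α ⇒* ε).

Relevant sets:
  FOLLOW(P') = { $, 'c' }

For P:
  PREDICT(P → a D d P P') = { 'a' }
  PREDICT(P → num) = { 'num' }
For P':
  PREDICT(P' → c P) = { 'c' }
  PREDICT(P' → ε) = { $, 'c' }
D has a single production, so nothing to check there.

Conflict found: Predict set conflict for P': { 'c' }
The grammar is NOT LL(1).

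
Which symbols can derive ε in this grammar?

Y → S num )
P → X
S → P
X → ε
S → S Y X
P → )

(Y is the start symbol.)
{ 'P', 'S', 'X' }

ε-productions: X → ε
So X is immediately nullable.
P → X: every symbol on the right is nullable, so P is nullable too.
S → P: every symbol on the right is nullable, so S is nullable too.
No further non-terminal can be added: every production for the remaining non-terminals contains a terminal or a non-nullable non-terminal.
Nullable = { 'P', 'S', 'X' }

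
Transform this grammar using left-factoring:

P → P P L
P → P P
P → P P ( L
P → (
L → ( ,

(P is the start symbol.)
P → P P P'
P' → L
P' → ε
P' → ( L
P → (
L → ( ,

Left-factoring transforms A → αβ₁ | αβ₂ into A → αA' and A' → β₁ | β₂
(α is the longest common prefix among the alternatives). Repeat until
no nonterminal has two alternatives with a common prefix.

Round 1: P has alternatives sharing prefix 'P P'. Introduce P': P → P P P'
  Add: P' → L
  Add: P' → ε
  Add: P' → ( L

No remaining common prefixes — done.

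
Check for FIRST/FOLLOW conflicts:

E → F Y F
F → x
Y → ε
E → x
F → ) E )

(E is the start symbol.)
A FIRST/FOLLOW conflict occurs when a non-terminal N has a nullable alternative N → β (β ⇒* ε) and another alternative N → α with FIRST(α) ∩ FOLLOW(N) ≠ ∅: on such a lookahead the parser cannot decide between expanding α and letting N vanish via β.

Nullable non-terminals: Y.
Y has a nullable alternative but only one production, so nothing to check.

E, F have no nullable alternative, so no FIRST/FOLLOW check is needed there.

No FIRST/FOLLOW conflicts found.

Answer: No FIRST/FOLLOW conflicts.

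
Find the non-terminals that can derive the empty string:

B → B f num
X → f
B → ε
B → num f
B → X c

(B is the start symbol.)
{ 'B' }

A non-terminal is nullable if it can derive ε (the empty string): either it has an ε-production, or it has a production whose right-hand side consists entirely of nullable non-terminals.

ε-productions: B → ε
So B is immediately nullable.
No further non-terminal can be added: every production for the remaining non-terminals contains a terminal or a non-nullable non-terminal.
Nullable = { 'B' }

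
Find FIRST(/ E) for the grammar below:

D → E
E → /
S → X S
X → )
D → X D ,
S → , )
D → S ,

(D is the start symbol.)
To compute FIRST(/ E), process the symbols left to right:
Symbol / is a terminal. Add '/' and stop.
FIRST(/ E) = { '/' }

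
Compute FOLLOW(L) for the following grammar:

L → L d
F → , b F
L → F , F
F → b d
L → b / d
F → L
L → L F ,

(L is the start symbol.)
L is the start symbol, so $ ∈ FOLLOW(L).
In L → L d: L is followed by d, add FIRST(d) \ {ε} = { 'd' }
In F → L: L is at the end, add FOLLOW(F)
In L → L F ,: L is followed by F ',', add FIRST(F ',') \ {ε} = { ',', 'b' }

The FOLLOW sets referred to above (computed the same way, to a fixed point):
  FOLLOW(F) = { $, ',', 'b', 'd' }

Taking the union: FOLLOW(L) = { $, ',', 'b', 'd' }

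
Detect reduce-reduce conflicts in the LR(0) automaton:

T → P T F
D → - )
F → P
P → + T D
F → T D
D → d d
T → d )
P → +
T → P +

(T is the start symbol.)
A reduce-reduce conflict occurs when an LR(0) state has two complete items [A → α .] and [B → β .] — both call for a reduction, and with no lookahead the parser cannot choose between them.

Augment with T' → T and build the canonical LR(0) collection (I0 = CLOSURE({[T' → . T]}), then GOTO on every symbol after a dot until no new states appear). It has 18 states:
  I0: { [P → . + T D], [P → . +], [T → . P +], [T → . P T F], [T → . d )], [T' → . T] }  — shift
  I1: { [P → + . T D], [P → + .], [P → . + T D], [P → . +], [T → . P +], [T → . P T F], [T → . d )] }  — shift, reduce
  I2: { [P → . + T D], [P → . +], [T → . P +], [T → . P T F], [T → . d )], [T → P . +], [T → P . T F] }  — shift
  I3: { [T' → T .] }  — accept
  I4: { [T → d . )] }  — shift
  I5: { [T → d ) .] }  — reduce
  I6: { [P → + . T D], [P → + .], [P → . + T D], [P → . +], [T → . P +], [T → . P T F], [T → . d )], [T → P + .] }  — shift, 2 reduces
  I7: { [F → . P], [F → . T D], [P → . + T D], [P → . +], [T → . P +], [T → . P T F], [T → . d )], [T → P T . F] }  — shift
  I8: { [T → P T F .] }  — reduce
  I9: { [F → P .], [P → . + T D], [P → . +], [T → . P +], [T → . P T F], [T → . d )], [T → P . +], [T → P . T F] }  — shift, reduce
  I10: { [D → . - )], [D → . d d], [F → T . D] }  — shift
  I11: { [D → - . )] }  — shift
  I12: { [F → T D .] }  — reduce
  I13: { [D → d . d] }  — shift
  I14: { [D → d d .] }  — reduce
  I15: { [D → - ) .] }  — reduce
  I16: { [D → . - )], [D → . d d], [P → + T . D] }  — shift
  I17: { [P → + T D .] }  — reduce

I6 contains complete items [P → + .], [T → P + .] — reduce-reduce conflict.

Answer: Yes — I6: [P → + .] vs [T → P + .]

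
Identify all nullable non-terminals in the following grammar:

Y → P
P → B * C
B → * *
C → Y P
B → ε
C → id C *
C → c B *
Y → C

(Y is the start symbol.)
ε-productions: B → ε
So B is immediately nullable.
No further non-terminal can be added: every production for the remaining non-terminals contains a terminal or a non-nullable non-terminal.
Nullable = { 'B' }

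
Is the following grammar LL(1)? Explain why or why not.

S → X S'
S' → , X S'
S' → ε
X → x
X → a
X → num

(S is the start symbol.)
A grammar is LL(1) if for each non-terminal N with multiple productions, the predict sets of those productions are pairwise disjoint, where PREDICT(N → α) = (FIRST(α) \ {ε}) ∪ (FOLLOW(N) if α ⇒* ε).

Relevant sets:
  FOLLOW(S') = { $ }

For S':
  PREDICT(S' → ',' X S') = { ',' }
  PREDICT(S' → ε) = { $ }
For X:
  PREDICT(X → x) = { 'x' }
  PREDICT(X → a) = { 'a' }
  PREDICT(X → num) = { 'num' }
S has a single production, so nothing to check there.

All predict sets are disjoint. The grammar IS LL(1).

Answer: Yes, the grammar is LL(1).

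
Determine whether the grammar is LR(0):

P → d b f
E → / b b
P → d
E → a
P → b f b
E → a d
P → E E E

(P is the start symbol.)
Augment with P' → P and build the canonical LR(0) collection (I0 = CLOSURE({[P' → . P]}), then GOTO on every symbol after a dot until no new states appear). It has 16 states:
  I0: { [E → . / b b], [E → . a d], [E → . a], [P → . E E E], [P → . b f b], [P → . d b f], [P → . d], [P' → . P] }  — shift
  I1: { [E → / . b b] }  — shift
  I2: { [E → . / b b], [E → . a d], [E → . a], [P → E . E E] }  — shift
  I3: { [P' → P .] }  — accept
  I4: { [E → a . d], [E → a .] }  — shift, reduce
  I5: { [P → b . f b] }  — shift
  I6: { [P → d . b f], [P → d .] }  — shift, reduce
  I7: { [P → d b . f] }  — shift
  I8: { [P → d b f .] }  — reduce
  I9: { [P → b f . b] }  — shift
  I10: { [P → b f b .] }  — reduce
  I11: { [E → a d .] }  — reduce
  I12: { [E → . / b b], [E → . a d], [E → . a], [P → E E . E] }  — shift
  I13: { [P → E E E .] }  — reduce
  I14: { [E → / b . b] }  — shift
  I15: { [E → / b b .] }  — reduce

Conflict in state I4:
  Shift-reduce conflict between [E → a .] and [E → a . d]
So the grammar is NOT LR(0).

Answer: No. Shift-reduce conflict between [E → a .] and [E → a . d]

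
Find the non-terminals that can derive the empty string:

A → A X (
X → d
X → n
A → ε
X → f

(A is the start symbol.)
A non-terminal is nullable if it can derive ε (the empty string): either it has an ε-production, or it has a production whose right-hand side consists entirely of nullable non-terminals.

ε-productions: A → ε
So A is immediately nullable.
No further non-terminal can be added: every production for the remaining non-terminals contains a terminal or a non-nullable non-terminal.
Nullable = { 'A' }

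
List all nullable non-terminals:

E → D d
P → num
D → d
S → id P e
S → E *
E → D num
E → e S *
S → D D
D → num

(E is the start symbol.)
None

A non-terminal is nullable if it can derive ε (the empty string): either it has an ε-production, or it has a production whose right-hand side consists entirely of nullable non-terminals.

There are no ε-productions, so no non-terminal can derive ε.
No non-terminals are nullable.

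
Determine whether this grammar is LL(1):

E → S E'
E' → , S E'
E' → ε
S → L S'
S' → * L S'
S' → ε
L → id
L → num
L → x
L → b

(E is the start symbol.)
Relevant sets:
  FOLLOW(E') = { $ }
  FOLLOW(S') = { $, ',' }

For E':
  PREDICT(E' → ',' S E') = { ',' }
  PREDICT(E' → ε) = { $ }
For S':
  PREDICT(S' → '*' L S') = { '*' }
  PREDICT(S' → ε) = { $, ',' }
For L:
  PREDICT(L → id) = { 'id' }
  PREDICT(L → num) = { 'num' }
  PREDICT(L → x) = { 'x' }
  PREDICT(L → b) = { 'b' }
E, S have a single production, so nothing to check there.

All predict sets are disjoint. The grammar IS LL(1).

Answer: Yes, the grammar is LL(1).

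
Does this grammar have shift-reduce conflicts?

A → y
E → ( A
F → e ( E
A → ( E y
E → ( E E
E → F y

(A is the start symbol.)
A shift-reduce conflict occurs when an LR(0) state has both:
  - a complete (reduce) item [A → α .] (dot at the end), and
  - a shift item [B → β . c γ] (dot before a terminal).

Augment with A' → A and build the canonical LR(0) collection (I0 = CLOSURE({[A' → . A]}), then GOTO on every symbol after a dot until no new states appear). It has 17 states:
  I0: { [A → . ( E y], [A → . y], [A' → . A] }  — shift
  I1: { [A → ( . E y], [E → . ( A], [E → . ( E E], [E → . F y], [F → . e ( E] }  — shift
  I2: { [A' → A .] }  — accept
  I3: { [A → y .] }  — reduce
  I4: { [A → . ( E y], [A → . y], [E → ( . A], [E → ( . E E], [E → . ( A], [E → . ( E E], [E → . F y], [F → . e ( E] }  — shift
  I5: { [A → ( E . y] }  — shift
  I6: { [E → F . y] }  — shift
  I7: { [F → e . ( E] }  — shift
  I8: { [E → . ( A], [E → . ( E E], [E → . F y], [F → . e ( E], [F → e ( . E] }  — shift
  I9: { [F → e ( E .] }  — reduce
  I10: { [E → F y .] }  — reduce
  I11: { [A → ( E y .] }  — reduce
  I12: { [A → ( . E y], [A → . ( E y], [A → . y], [E → ( . A], [E → ( . E E], [E → . ( A], [E → . ( E E], [E → . F y], [F → . e ( E] }  — shift
  I13: { [E → ( A .] }  — reduce
  I14: { [E → ( E . E], [E → . ( A], [E → . ( E E], [E → . F y], [F → . e ( E] }  — shift
  I15: { [E → ( E E .] }  — reduce
  I16: { [A → ( E . y], [E → ( E . E], [E → . ( A], [E → . ( E E], [E → . F y], [F → . e ( E] }  — shift

No state contains both a complete item and a shift item.

Answer: No shift-reduce conflicts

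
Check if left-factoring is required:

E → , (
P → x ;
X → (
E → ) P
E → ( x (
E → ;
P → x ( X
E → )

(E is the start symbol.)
Yes, E has productions with common prefix ')'; P has productions with common prefix 'x'

Left-factoring is needed when two productions for the same non-terminal
share a common prefix on the right-hand side.

Productions for E:
  E → , (
  E → ) P
  E → ( x (
  E → ;
  E → )
Productions for P:
  P → x ;
  P → x ( X

Found common prefix ')' in productions for E
Found common prefix 'x' in productions for P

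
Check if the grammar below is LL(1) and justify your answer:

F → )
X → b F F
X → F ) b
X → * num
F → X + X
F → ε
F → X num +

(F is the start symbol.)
A grammar is LL(1) if for each non-terminal N with multiple productions, the predict sets of those productions are pairwise disjoint, where PREDICT(N → α) = (FIRST(α) \ {ε}) ∪ (FOLLOW(N) if α ⇒* ε).

Relevant sets:
  FIRST(X) = { ')', '*', 'b' }
  FIRST(F) = { ')', '*', 'b', ε }
  FOLLOW(F) = { $, ')', '*', '+', 'b', 'num' }

For F:
  PREDICT(F → ')') = { ')' }
  PREDICT(F → X '+' X) = { ')', '*', 'b' }
  PREDICT(F → ε) = { $, ')', '*', '+', 'b', 'num' }
  PREDICT(F → X num '+') = { ')', '*', 'b' }
For X:
  PREDICT(X → b F F) = { 'b' }
  PREDICT(X → F ')' b) = { ')', '*', 'b' }
  PREDICT(X → '*' num) = { '*' }

Conflict found: Predict set conflict for F: { ')' }
The grammar is NOT LL(1).

Answer: No. Predict set conflict for F: { ')' }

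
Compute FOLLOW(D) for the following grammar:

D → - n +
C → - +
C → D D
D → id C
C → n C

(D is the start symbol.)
To compute FOLLOW(D), find every occurrence of D on a right-hand side N → α D β: add FIRST(β) \ {ε}, and if β is empty or nullable also add FOLLOW(N). Iterate to a fixed point.

D is the start symbol, so $ ∈ FOLLOW(D).
In C → D D: D is followed by D, add FIRST(D) \ {ε} = { '-', 'id' }
In C → D D: D is at the end, add FOLLOW(C)

The FOLLOW sets referred to above (computed the same way, to a fixed point):
  FOLLOW(C) = { $, '-', 'id' }

Taking the union: FOLLOW(D) = { $, '-', 'id' }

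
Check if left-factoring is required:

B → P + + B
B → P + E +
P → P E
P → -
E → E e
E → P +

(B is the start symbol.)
Left-factoring is needed when two productions for the same non-terminal
share a common prefix on the right-hand side.

Productions for B:
  B → P + + B
  B → P + E +
Productions for P:
  P → P E
  P → -
Productions for E:
  E → E e
  E → P +

Found common prefix 'P +' in productions for B

Answer: Yes, B has productions with common prefix 'P +'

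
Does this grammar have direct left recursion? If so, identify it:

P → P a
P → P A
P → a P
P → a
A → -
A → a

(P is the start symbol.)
Yes, P is left-recursive

P → P a: LEFT RECURSIVE (starts with P)
P → P A: LEFT RECURSIVE (starts with P)
P → a P: starts with a
P → a: starts with a
A → -: starts with '-'
A → a: starts with a

The grammar has direct left recursion on: P.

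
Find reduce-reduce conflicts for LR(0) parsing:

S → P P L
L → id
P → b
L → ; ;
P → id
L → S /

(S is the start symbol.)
Yes — I9: [L → id .] vs [P → id .]

Augment with S' → S and build the canonical LR(0) collection (I0 = CLOSURE({[S' → . S]}), then GOTO on every symbol after a dot until no new states appear). It has 12 states:
  I0: { [P → . b], [P → . id], [S → . P P L], [S' → . S] }  — shift
  I1: { [P → . b], [P → . id], [S → P . P L] }  — shift
  I2: { [S' → S .] }  — accept
  I3: { [P → b .] }  — reduce
  I4: { [P → id .] }  — reduce
  I5: { [L → . ; ;], [L → . S /], [L → . id], [P → . b], [P → . id], [S → . P P L], [S → P P . L] }  — shift
  I6: { [L → ; . ;] }  — shift
  I7: { [S → P P L .] }  — reduce
  I8: { [L → S . /] }  — shift
  I9: { [L → id .], [P → id .] }  — 2 reduces
  I10: { [L → S / .] }  — reduce
  I11: { [L → ; ; .] }  — reduce

I9 contains complete items [L → id .], [P → id .] — reduce-reduce conflict.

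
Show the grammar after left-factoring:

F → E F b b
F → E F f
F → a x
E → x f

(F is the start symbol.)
F → E F F'
F' → b b
F' → f
F → a x
E → x f

Left-factoring transforms A → αβ₁ | αβ₂ into A → αA' and A' → β₁ | β₂
(α is the longest common prefix among the alternatives). Repeat until
no nonterminal has two alternatives with a common prefix.

Round 1: F has alternatives sharing prefix 'E F'. Introduce F': F → E F F'
  Add: F' → b b
  Add: F' → f

No remaining common prefixes — done.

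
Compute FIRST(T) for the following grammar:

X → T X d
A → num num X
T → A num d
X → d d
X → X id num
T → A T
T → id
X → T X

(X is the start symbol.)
{ 'id', 'num' }

FIRST sets of the other non-terminals involved (by the same procedure, iterated to a fixed point):
  FIRST(A) = { 'num' }

From T → A num d:
  - A is a non-terminal: add FIRST(A) \ {ε} = { 'num' }
    A is not nullable, so stop
From T → A T:
  - A is a non-terminal: add FIRST(A) \ {ε} = { 'num' }
    A is not nullable, so stop
From T → id:
  - id is a terminal: add 'id' and stop

Collecting: FIRST(T) = { 'id', 'num' }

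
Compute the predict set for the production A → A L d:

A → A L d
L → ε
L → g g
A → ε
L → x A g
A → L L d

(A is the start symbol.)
PREDICT(A → A L d) = (FIRST(RHS) \ {ε}) ∪ (FOLLOW(A) if ε ∈ FIRST(RHS), i.e. RHS ⇒* ε)
FIRST(A) = { 'd', 'g', 'x', ε }
FIRST(L) = { 'g', 'x', ε }
FIRST(A L d) = { 'd', 'g', 'x' }
ε ∉ FIRST(A L d), so FOLLOW(A) is not added.
PREDICT(A → A L d) = { 'd', 'g', 'x' }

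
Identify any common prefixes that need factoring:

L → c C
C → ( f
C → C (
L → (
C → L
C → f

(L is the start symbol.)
No, left-factoring is not needed

Left-factoring is needed when two productions for the same non-terminal
share a common prefix on the right-hand side.

Productions for L:
  L → c C
  L → (
Productions for C:
  C → ( f
  C → C (
  C → L
  C → f

No common prefixes found.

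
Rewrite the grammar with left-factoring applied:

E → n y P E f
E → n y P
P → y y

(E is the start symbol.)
Left-factoring transforms A → αβ₁ | αβ₂ into A → αA' and A' → β₁ | β₂
(α is the longest common prefix among the alternatives). Repeat until
no nonterminal has two alternatives with a common prefix.

Round 1: E has alternatives sharing prefix 'n y P'. Introduce E': E → n y P E'
  Add: E' → E f
  Add: E' → ε

No remaining common prefixes — done.

Resulting grammar:
E → n y P E'
E' → E f
E' → ε
P → y y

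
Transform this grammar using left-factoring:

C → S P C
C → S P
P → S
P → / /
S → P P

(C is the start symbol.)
C → S P C'
C' → C
C' → ε
P → S
P → / /
S → P P

Left-factoring transforms A → αβ₁ | αβ₂ into A → αA' and A' → β₁ | β₂
(α is the longest common prefix among the alternatives). Repeat until
no nonterminal has two alternatives with a common prefix.

Round 1: C has alternatives sharing prefix 'S P'. Introduce C': C → S P C'
  Add: C' → C
  Add: C' → ε

No remaining common prefixes — done.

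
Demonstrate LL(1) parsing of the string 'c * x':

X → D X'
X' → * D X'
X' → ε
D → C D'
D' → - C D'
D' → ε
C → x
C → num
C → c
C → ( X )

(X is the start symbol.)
Stack is shown with the top on the left.

Stack      Input    Action
--------------------------
X $        c * x $  output X → D X'
D X' $     c * x $  output D → C D'
C D' X' $  c * x $  output C → c
c D' X' $  c * x $  match 'c'
D' X' $    * x $    output D' → ε
X' $       * x $    output X' → * D X'
* D X' $   * x $    match '*'
D X' $     x $      output D → C D'
C D' X' $  x $      output C → x
x D' X' $  x $      match 'x'
D' X' $    $        output D' → ε
X' $       $        output X' → ε
$          $        accept

The string is accepted.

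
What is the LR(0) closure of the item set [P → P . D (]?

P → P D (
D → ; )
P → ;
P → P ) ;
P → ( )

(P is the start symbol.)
Start with: [P → P . D (]
  [P → P . D (] has the dot before D: add [D → . ; )]
No further items can be added.

CLOSURE = { [D → . ; )], [P → P . D (] }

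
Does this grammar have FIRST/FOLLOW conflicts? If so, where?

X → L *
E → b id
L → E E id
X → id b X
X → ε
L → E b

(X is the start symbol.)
A FIRST/FOLLOW conflict occurs when a non-terminal N has a nullable alternative N → β (β ⇒* ε) and another alternative N → α with FIRST(α) ∩ FOLLOW(N) ≠ ∅: on such a lookahead the parser cannot decide between expanding α and letting N vanish via β.

Nullable non-terminals: X.
FIRST sets used below: FIRST(L) = { 'b' }

X: nullable alternative(s) X → ε; FOLLOW(X) = { $ }
  X → L *: FIRST \ {ε} = { 'b' } — disjoint from FOLLOW(X)
  X → id b X: FIRST \ {ε} = { 'id' } — disjoint from FOLLOW(X)
  X → ε: FIRST \ {ε} = { } — this is the only nullable alternative, skip

E, L have no nullable alternative, so no FIRST/FOLLOW check is needed there.

No FIRST/FOLLOW conflicts found.

Answer: No FIRST/FOLLOW conflicts.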